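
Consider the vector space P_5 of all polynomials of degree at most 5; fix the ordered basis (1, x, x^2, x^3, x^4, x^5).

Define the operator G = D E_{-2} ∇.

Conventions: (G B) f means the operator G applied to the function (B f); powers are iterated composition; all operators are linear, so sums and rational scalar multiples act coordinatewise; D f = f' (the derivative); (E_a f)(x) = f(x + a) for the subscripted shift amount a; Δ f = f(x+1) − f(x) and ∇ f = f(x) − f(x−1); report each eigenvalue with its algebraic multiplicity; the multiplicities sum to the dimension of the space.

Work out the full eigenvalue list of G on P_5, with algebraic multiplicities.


λ = 0 (multiplicity 6)

image of 1: 0
image of x: 0
image of x^2: 2
image of x^3: 6x - 15
image of x^4: 12x^2 - 60x + 76
image of x^5: 20x^3 - 150x^2 + 380x - 325
the matrix is upper triangular; its diagonal is (0, 0, 0, 0, 0, 0)
for a triangular matrix the eigenvalues are the diagonal entries, with algebraic multiplicity their repetition count


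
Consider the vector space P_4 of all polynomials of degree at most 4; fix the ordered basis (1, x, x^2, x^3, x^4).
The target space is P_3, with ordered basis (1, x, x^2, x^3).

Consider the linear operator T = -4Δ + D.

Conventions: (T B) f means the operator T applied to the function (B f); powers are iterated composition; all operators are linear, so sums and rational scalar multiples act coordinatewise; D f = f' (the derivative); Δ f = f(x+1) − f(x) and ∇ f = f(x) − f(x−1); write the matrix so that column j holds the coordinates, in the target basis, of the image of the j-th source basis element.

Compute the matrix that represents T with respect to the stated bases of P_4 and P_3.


image of 1: 0
image of x: -3
image of x^2: -6x - 4
image of x^3: -9x^2 - 12x - 4
image of x^4: -12x^3 - 24x^2 - 16x - 4
each image's coordinates form column j of the matrix

the matrix is [[0, -3, -4, -4, -4]; [0, 0, -6, -12, -16]; [0, 0, 0, -9, -24]; [0, 0, 0, 0, -12]] (rows listed top to bottom)


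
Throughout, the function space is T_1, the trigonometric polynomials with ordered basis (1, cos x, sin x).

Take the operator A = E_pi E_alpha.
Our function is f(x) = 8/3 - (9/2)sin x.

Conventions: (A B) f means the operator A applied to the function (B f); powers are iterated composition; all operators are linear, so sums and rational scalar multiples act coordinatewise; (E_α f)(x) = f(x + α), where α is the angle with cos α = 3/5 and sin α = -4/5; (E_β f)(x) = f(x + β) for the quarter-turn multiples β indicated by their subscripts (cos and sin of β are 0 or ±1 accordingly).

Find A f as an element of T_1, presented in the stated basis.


the image equals g(x) = 8/3 - (18/5)cos x + (27/10)sin x

E_alpha f = 8/3 + (18/5)cos x - (27/10)sin x
E_pi E_alpha f = 8/3 - (18/5)cos x + (27/10)sin x


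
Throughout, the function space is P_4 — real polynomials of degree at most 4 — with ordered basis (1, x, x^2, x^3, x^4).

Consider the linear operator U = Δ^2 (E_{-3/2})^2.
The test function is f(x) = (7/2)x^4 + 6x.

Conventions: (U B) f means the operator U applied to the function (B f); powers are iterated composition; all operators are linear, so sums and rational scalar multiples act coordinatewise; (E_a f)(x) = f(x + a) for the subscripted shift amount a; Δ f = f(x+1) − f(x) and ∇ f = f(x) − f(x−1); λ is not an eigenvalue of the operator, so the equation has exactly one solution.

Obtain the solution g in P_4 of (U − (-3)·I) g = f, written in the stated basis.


g(x) = (7/6)x^4 - (14/3)x^2 + (62/3)x - 49/3

write g with unknown coordinates in the stated basis and equate coefficients in (U − (-3)·I) g = f
solving from the highest basis element down gives g = (7/6)x^4 - (14/3)x^2 + (62/3)x - 49/3
check: U g = 14x^2 - 56x + 49
so U g − (-3)·g = (7/2)x^4 + 6x = f ✓


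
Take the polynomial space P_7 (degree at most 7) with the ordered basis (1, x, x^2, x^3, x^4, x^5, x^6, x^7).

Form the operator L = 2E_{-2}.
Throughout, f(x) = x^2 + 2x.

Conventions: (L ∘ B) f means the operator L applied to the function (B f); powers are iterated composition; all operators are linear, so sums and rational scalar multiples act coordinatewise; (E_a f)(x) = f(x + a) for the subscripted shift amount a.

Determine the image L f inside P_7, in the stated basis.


the image equals g(x) = 2x^2 - 4x

E_{-2} f = x^2 - 2x
(2E_{-2}) f = 2x^2 - 4x


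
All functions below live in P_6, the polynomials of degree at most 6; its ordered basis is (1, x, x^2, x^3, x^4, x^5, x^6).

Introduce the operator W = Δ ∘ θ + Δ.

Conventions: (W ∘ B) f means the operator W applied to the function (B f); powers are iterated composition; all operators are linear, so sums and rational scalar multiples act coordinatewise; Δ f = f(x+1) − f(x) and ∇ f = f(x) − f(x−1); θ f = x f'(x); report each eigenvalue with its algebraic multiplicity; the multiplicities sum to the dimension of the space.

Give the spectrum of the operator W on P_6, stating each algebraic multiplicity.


λ = 0 (multiplicity 7)

image of 1: 0
image of x: 2
image of x^2: 6x + 3
image of x^3: 12x^2 + 12x + 4
image of x^4: 20x^3 + 30x^2 + 20x + 5
image of x^5: 30x^4 + 60x^3 + 60x^2 + 30x + 6
image of x^6: 42x^5 + 105x^4 + 140x^3 + 105x^2 + 42x + 7
the matrix is upper triangular; its diagonal is (0, 0, 0, 0, 0, 0, 0)
for a triangular matrix the eigenvalues are the diagonal entries, with algebraic multiplicity their repetition count


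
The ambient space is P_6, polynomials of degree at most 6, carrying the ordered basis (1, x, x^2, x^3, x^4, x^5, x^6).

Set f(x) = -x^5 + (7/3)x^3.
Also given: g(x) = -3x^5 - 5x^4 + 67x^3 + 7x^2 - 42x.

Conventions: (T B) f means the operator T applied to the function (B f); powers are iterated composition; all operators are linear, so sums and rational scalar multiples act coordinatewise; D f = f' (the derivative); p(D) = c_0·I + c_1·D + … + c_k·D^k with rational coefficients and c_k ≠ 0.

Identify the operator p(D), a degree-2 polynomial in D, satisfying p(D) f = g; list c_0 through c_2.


c_0 = 3, c_1 = 1, c_2 = -3

D^0 f = -x^5 + (7/3)x^3
D^1 f = -5x^4 + 7x^2
D^2 f = -20x^3 + 14x
matching coefficients of g against c_0 f + c_1 Df + … from the top degree down determines the c_i
solution: c_0 = 3, c_1 = 1, c_2 = -3


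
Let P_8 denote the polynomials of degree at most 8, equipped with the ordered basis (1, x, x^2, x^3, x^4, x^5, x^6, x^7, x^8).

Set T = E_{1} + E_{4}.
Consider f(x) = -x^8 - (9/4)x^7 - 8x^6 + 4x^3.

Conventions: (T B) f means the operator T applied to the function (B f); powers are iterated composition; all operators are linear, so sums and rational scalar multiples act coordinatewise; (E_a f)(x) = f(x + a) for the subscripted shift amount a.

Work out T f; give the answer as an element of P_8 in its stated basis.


E_{1} f = -x^8 - (41/4)x^7 - (207/4)x^6 - (605/4)x^5 - (1075/4)x^4 - (1163/4)x^3 - (733/4)x^2 - (239/4)x - 29/4
E_{4} f = -x^8 - (137/4)x^7 - 519x^6 - 4532x^5 - 24880x^4 - 87740x^3 - 193744x^2 - 244544x - 134912
(E_{1} + E_{4}) f = -2x^8 - (89/2)x^7 - (2283/4)x^6 - (18733/4)x^5 - (100595/4)x^4 - (352123/4)x^3 - (775709/4)x^2 - (978415/4)x - 539677/4

g(x) = -2x^8 - (89/2)x^7 - (2283/4)x^6 - (18733/4)x^5 - (100595/4)x^4 - (352123/4)x^3 - (775709/4)x^2 - (978415/4)x - 539677/4


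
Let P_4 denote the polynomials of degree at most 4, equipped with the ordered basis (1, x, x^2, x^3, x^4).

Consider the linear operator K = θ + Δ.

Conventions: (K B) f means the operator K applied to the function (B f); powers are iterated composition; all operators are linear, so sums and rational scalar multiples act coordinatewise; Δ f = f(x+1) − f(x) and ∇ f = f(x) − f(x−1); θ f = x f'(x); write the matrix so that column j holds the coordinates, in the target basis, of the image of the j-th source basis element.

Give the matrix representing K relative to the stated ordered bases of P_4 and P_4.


the matrix is [[0, 1, 1, 1, 1]; [0, 1, 2, 3, 4]; [0, 0, 2, 3, 6]; [0, 0, 0, 3, 4]; [0, 0, 0, 0, 4]] (rows listed top to bottom)

image of 1: 0
image of x: x + 1
image of x^2: 2x^2 + 2x + 1
image of x^3: 3x^3 + 3x^2 + 3x + 1
image of x^4: 4x^4 + 4x^3 + 6x^2 + 4x + 1
each image's coordinates form column j of the matrix


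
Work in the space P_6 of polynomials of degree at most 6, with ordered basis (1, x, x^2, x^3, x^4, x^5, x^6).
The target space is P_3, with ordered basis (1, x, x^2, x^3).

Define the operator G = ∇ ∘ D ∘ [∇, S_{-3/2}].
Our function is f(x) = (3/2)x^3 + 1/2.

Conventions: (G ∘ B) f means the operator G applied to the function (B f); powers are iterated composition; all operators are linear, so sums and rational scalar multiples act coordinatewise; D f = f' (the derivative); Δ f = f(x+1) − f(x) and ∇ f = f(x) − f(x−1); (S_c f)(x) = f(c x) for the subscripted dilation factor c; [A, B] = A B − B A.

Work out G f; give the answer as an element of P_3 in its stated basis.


the image equals g(x) = -405/8

S_{-3/2} f = -(81/16)x^3 + 1/2
∇ S_{-3/2} f = -(243/16)x^2 + (243/16)x - 81/16
∇ f = (9/2)x^2 - (9/2)x + 3/2
S_{-3/2} ∇ f = (81/8)x^2 + (27/4)x + 3/2
[∇, S_{-3/2}] f = -(405/16)x^2 + (135/16)x - 105/16
D [∇, S_{-3/2}] f = -(405/8)x + 135/16
∇ D [∇, S_{-3/2}] f = -405/8


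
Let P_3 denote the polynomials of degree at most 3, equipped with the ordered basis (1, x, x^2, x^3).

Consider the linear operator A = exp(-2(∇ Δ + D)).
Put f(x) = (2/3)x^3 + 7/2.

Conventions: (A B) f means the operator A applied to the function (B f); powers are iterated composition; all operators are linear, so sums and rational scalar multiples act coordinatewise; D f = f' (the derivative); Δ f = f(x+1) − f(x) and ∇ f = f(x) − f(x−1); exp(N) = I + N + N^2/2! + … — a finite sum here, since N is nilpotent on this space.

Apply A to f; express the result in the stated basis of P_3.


the result is g(x) = (2/3)x^3 - 4x^2 + 85/6

order-1 term: -4x^2 - 8x
order-2 term: 8x + 16
order-3 term: -16/3
the series for exp(-2(∇ Δ + D)) f terminates at order 3
exp(-2(∇ Δ + D)) f = (2/3)x^3 - 4x^2 + 85/6


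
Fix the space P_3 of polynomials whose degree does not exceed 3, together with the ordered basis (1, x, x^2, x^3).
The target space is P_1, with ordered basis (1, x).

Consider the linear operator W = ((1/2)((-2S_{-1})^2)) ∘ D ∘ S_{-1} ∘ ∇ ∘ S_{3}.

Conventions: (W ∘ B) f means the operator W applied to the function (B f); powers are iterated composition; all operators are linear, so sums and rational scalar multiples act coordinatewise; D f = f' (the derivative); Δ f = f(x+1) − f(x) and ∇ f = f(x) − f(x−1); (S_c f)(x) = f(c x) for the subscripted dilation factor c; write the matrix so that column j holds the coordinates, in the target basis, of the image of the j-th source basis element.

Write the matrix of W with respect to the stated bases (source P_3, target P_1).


the matrix is [[0, 0, -36, 162]; [0, 0, 0, 324]] (rows listed top to bottom)

image of 1: 0
image of x: 0
image of x^2: -36
image of x^3: 324x + 162
each image's coordinates form column j of the matrix


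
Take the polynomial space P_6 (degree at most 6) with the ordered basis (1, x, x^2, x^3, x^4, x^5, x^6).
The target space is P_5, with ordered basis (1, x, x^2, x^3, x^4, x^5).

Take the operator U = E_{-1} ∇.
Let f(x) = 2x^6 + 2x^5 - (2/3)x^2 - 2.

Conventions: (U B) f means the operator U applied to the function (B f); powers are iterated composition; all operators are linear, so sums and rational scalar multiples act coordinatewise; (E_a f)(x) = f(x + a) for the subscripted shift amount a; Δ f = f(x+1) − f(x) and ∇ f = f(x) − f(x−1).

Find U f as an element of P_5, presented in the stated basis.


∇ f = 12x^5 - 20x^4 + 20x^3 - 10x^2 + (2/3)x + 2/3
E_{-1} ∇ f = 12x^5 - 80x^4 + 220x^3 - 310x^2 + (662/3)x - 62

the result is g(x) = 12x^5 - 80x^4 + 220x^3 - 310x^2 + (662/3)x - 62


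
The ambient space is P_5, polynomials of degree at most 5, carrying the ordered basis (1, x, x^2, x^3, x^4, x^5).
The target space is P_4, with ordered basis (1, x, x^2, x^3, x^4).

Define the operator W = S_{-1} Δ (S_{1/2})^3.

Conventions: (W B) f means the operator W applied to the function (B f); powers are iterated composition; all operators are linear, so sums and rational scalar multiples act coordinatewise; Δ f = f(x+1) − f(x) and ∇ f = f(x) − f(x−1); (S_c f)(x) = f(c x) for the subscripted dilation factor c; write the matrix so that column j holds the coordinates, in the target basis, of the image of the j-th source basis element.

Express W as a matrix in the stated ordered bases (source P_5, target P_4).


the matrix is [[0, 1/8, 1/64, 1/512, 1/4096, 1/32768]; [0, 0, -1/32, -3/512, -1/1024, -5/32768]; [0, 0, 0, 3/512, 3/2048, 5/16384]; [0, 0, 0, 0, -1/1024, -5/16384]; [0, 0, 0, 0, 0, 5/32768]] (rows listed top to bottom)

image of 1: 0
image of x: 1/8
image of x^2: -(1/32)x + 1/64
image of x^3: (3/512)x^2 - (3/512)x + 1/512
image of x^4: -(1/1024)x^3 + (3/2048)x^2 - (1/1024)x + 1/4096
image of x^5: (5/32768)x^4 - (5/16384)x^3 + (5/16384)x^2 - (5/32768)x + 1/32768
each image's coordinates form column j of the matrix


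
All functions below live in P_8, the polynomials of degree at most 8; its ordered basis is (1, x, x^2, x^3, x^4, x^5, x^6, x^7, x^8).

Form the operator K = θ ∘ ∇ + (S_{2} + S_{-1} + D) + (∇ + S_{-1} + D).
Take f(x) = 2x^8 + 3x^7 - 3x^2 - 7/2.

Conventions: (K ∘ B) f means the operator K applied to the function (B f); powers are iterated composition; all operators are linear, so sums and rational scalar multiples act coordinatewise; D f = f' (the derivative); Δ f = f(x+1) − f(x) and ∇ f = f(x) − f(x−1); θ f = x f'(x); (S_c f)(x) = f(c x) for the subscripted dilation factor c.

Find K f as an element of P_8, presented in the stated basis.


∇ f = 16x^7 - 35x^6 + 49x^5 - 35x^4 + 7x^3 + 7x^2 - 11x + 4
θ ∇ f = 112x^7 - 210x^6 + 245x^5 - 140x^4 + 21x^3 + 14x^2 - 11x
S_{2} f = 512x^8 + 384x^7 - 12x^2 - 7/2
S_{-1} f = 2x^8 - 3x^7 - 3x^2 - 7/2
D f = 16x^7 + 21x^6 - 6x
(S_{2} + S_{-1} + D) f = 514x^8 + 397x^7 + 21x^6 - 15x^2 - 6x - 7
∇ f = 16x^7 - 35x^6 + 49x^5 - 35x^4 + 7x^3 + 7x^2 - 11x + 4
S_{-1} f = 2x^8 - 3x^7 - 3x^2 - 7/2
D f = 16x^7 + 21x^6 - 6x
(∇ + S_{-1} + D) f = 2x^8 + 29x^7 - 14x^6 + 49x^5 - 35x^4 + 7x^3 + 4x^2 - 17x + 1/2
(θ ∘ ∇ + (S_{2} + S_{-1} + D) + (∇ + S_{-1} + D)) f = 516x^8 + 538x^7 - 203x^6 + 294x^5 - 175x^4 + 28x^3 + 3x^2 - 34x - 13/2

g(x) = 516x^8 + 538x^7 - 203x^6 + 294x^5 - 175x^4 + 28x^3 + 3x^2 - 34x - 13/2


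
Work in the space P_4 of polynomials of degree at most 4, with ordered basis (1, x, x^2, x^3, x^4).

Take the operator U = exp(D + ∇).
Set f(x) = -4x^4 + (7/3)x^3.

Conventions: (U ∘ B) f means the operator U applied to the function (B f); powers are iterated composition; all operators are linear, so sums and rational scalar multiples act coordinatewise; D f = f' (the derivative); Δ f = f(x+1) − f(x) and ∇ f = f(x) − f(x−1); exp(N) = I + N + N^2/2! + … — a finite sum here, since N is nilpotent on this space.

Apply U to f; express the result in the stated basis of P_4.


g(x) = -4x^4 - (89/3)x^3 - 58x^2 - 27x - 1

order-1 term: -32x^3 + 38x^2 - 23x + 19/3
order-2 term: -96x^2 + 124x - 58
order-3 term: -128x + 344/3
order-4 term: -64
the series for exp(D + ∇) f terminates at order 4
exp(D + ∇) f = -4x^4 - (89/3)x^3 - 58x^2 - 27x - 1


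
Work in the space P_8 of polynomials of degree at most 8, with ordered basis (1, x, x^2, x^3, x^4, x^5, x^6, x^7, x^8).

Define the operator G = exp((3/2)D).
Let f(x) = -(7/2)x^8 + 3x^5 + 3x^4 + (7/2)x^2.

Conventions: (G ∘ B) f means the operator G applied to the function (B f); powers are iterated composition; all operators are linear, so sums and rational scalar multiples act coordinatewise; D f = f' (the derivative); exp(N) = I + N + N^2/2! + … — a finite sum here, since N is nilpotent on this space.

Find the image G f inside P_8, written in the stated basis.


the image equals g(x) = -(7/2)x^8 - 42x^7 - (441/2)x^6 - (1317/2)x^5 - (19437/16)x^4 - (11223/8)x^3 - (31073/32)x^2 - (11247/32)x - 22455/512

order-1 term: -42x^7 + (45/2)x^4 + 18x^3 + (21/2)x
order-2 term: -(441/2)x^6 + (135/2)x^3 + (81/2)x^2 + 63/8
order-3 term: -(1323/2)x^5 + (405/4)x^2 + (81/2)x
order-4 term: -(19845/16)x^4 + (1215/16)x + 243/16
order-5 term: -(11907/8)x^3 + 729/32
order-6 term: -(35721/32)x^2
order-7 term: -(15309/32)x
order-8 term: -45927/512
the series for exp((3/2)D) f terminates at order 8
exp((3/2)D) f = -(7/2)x^8 - 42x^7 - (441/2)x^6 - (1317/2)x^5 - (19437/16)x^4 - (11223/8)x^3 - (31073/32)x^2 - (11247/32)x - 22455/512


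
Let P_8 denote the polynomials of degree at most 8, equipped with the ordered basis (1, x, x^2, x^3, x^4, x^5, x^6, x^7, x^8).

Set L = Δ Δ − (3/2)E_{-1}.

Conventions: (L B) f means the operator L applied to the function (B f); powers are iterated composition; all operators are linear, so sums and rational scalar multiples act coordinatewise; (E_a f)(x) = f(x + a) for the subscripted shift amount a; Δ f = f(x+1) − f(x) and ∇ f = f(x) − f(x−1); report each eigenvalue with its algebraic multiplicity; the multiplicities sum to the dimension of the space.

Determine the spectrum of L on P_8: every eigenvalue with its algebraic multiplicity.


λ = -3/2 (multiplicity 9)

image of 1: -3/2
image of x: -(3/2)x + 3/2
image of x^2: -(3/2)x^2 + 3x + 1/2
image of x^3: -(3/2)x^3 + (9/2)x^2 + (3/2)x + 15/2
image of x^4: -(3/2)x^4 + 6x^3 + 3x^2 + 30x + 25/2
image of x^5: -(3/2)x^5 + (15/2)x^4 + 5x^3 + 75x^2 + (125/2)x + 63/2
image of x^6: -(3/2)x^6 + 9x^5 + (15/2)x^4 + 150x^3 + (375/2)x^2 + 189x + 121/2
image of x^7: -(3/2)x^7 + (21/2)x^6 + (21/2)x^5 + (525/2)x^4 + (875/2)x^3 + (1323/2)x^2 + (847/2)x + 255/2
image of x^8: -(3/2)x^8 + 12x^7 + 14x^6 + 420x^5 + 875x^4 + 1764x^3 + 1694x^2 + 1020x + 505/2
the matrix is upper triangular; its diagonal is (-3/2, -3/2, -3/2, -3/2, -3/2, -3/2, -3/2, -3/2, -3/2)
for a triangular matrix the eigenvalues are the diagonal entries, with algebraic multiplicity their repetition count


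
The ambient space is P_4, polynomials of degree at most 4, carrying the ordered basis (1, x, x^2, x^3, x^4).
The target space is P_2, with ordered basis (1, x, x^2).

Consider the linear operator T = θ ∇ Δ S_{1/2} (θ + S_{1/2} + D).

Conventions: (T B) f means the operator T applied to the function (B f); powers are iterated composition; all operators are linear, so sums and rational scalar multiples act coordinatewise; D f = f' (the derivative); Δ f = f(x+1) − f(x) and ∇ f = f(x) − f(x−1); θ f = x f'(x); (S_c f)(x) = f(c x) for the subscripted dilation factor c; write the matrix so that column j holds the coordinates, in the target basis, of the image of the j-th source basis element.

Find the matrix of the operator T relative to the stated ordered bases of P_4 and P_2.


the matrix is [[0, 0, 0, 0, 0]; [0, 0, 0, 75/32, 3]; [0, 0, 0, 0, 195/32]] (rows listed top to bottom)

image of 1: 0
image of x: 0
image of x^2: 0
image of x^3: (75/32)x
image of x^4: (195/32)x^2 + 3x
each image's coordinates form column j of the matrix


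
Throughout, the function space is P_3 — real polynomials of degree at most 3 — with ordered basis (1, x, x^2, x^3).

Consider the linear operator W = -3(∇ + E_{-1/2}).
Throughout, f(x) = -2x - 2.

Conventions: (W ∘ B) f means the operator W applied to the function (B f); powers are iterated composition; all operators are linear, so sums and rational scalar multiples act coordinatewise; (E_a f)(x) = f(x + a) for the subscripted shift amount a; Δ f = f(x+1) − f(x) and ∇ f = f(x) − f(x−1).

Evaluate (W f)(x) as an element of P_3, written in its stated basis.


∇ f = -2
E_{-1/2} f = -2x - 1
(∇ + E_{-1/2}) f = -2x - 3
(-3(∇ + E_{-1/2})) f = 6x + 9

the result is g(x) = 6x + 9


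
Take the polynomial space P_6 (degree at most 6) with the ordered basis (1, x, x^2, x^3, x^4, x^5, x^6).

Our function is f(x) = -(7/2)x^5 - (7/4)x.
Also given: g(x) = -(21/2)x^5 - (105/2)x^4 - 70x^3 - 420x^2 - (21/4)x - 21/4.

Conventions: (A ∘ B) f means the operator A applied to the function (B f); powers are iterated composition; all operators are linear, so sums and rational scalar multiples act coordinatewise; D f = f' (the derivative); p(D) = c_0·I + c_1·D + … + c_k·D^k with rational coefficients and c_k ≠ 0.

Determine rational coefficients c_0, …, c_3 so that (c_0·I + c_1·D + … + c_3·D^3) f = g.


p(D) = 3·I + 3·D + D^2 + 2·D^3, i.e. c_0 = 3, c_1 = 3, c_2 = 1, c_3 = 2

D^0 f = -(7/2)x^5 - (7/4)x
D^1 f = -(35/2)x^4 - 7/4
D^2 f = -70x^3
D^3 f = -210x^2
matching coefficients of g against c_0 f + c_1 Df + … from the top degree down determines the c_i
solution: c_0 = 3, c_1 = 3, c_2 = 1, c_3 = 2


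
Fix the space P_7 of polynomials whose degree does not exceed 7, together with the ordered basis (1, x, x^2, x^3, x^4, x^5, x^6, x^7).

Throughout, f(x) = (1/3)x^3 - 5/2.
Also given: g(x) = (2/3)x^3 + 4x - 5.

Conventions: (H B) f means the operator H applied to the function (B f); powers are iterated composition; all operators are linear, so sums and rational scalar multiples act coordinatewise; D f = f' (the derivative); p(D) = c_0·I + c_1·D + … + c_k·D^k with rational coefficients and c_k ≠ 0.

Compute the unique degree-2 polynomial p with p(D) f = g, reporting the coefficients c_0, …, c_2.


c_0 = 2, c_1 = 0, c_2 = 2

D^0 f = (1/3)x^3 - 5/2
D^1 f = x^2
D^2 f = 2x
matching coefficients of g against c_0 f + c_1 Df + … from the top degree down determines the c_i
solution: c_0 = 2, c_1 = 0, c_2 = 2


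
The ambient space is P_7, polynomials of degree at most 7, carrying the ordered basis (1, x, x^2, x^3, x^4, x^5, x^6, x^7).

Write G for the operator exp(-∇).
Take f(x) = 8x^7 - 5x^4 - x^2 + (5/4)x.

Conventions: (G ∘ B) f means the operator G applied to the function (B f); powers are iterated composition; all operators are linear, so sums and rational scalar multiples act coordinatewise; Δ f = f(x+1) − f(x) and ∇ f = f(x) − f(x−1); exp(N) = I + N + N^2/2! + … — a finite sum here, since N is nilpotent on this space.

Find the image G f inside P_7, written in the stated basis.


the result is g(x) = 8x^7 - 56x^6 + 336x^5 - 1405x^4 + 4220x^3 - 8797x^2 + (45885/4)x - 28377/4

order-1 term: -56x^6 + 168x^5 - 280x^4 + 300x^3 - 198x^2 + 78x - 61/4
order-2 term: 168x^5 - 840x^4 + 1960x^3 - 2550x^2 + 1796x - 540
order-3 term: -280x^4 + 1680x^3 - 4200x^2 + 5060x - 2438
order-4 term: 280x^3 - 1680x^2 + 3640x - 2805
order-5 term: -168x^2 + 840x - 1120
order-6 term: 56x - 168
order-7 term: -8
the series for exp(-∇) f terminates at order 7
exp(-∇) f = 8x^7 - 56x^6 + 336x^5 - 1405x^4 + 4220x^3 - 8797x^2 + (45885/4)x - 28377/4


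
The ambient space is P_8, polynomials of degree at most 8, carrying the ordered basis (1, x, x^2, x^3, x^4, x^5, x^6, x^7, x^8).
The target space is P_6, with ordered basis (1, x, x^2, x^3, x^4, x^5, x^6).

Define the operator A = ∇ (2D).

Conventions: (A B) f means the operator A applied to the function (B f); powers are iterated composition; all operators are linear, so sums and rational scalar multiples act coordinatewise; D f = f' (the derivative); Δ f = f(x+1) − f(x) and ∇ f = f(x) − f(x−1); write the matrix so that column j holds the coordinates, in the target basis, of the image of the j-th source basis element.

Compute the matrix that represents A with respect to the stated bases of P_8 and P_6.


image of 1: 0
image of x: 0
image of x^2: 4
image of x^3: 12x - 6
image of x^4: 24x^2 - 24x + 8
image of x^5: 40x^3 - 60x^2 + 40x - 10
image of x^6: 60x^4 - 120x^3 + 120x^2 - 60x + 12
image of x^7: 84x^5 - 210x^4 + 280x^3 - 210x^2 + 84x - 14
image of x^8: 112x^6 - 336x^5 + 560x^4 - 560x^3 + 336x^2 - 112x + 16
each image's coordinates form column j of the matrix

the matrix is [[0, 0, 4, -6, 8, -10, 12, -14, 16]; [0, 0, 0, 12, -24, 40, -60, 84, -112]; [0, 0, 0, 0, 24, -60, 120, -210, 336]; [0, 0, 0, 0, 0, 40, -120, 280, -560]; [0, 0, 0, 0, 0, 0, 60, -210, 560]; [0, 0, 0, 0, 0, 0, 0, 84, -336]; [0, 0, 0, 0, 0, 0, 0, 0, 112]] (rows listed top to bottom)


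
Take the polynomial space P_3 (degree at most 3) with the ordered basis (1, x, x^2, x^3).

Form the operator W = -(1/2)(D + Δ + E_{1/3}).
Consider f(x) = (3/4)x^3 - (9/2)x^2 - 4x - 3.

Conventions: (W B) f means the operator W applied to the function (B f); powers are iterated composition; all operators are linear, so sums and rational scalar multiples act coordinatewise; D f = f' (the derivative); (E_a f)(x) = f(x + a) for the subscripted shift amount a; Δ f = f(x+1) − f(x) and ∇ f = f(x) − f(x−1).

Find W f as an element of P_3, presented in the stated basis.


g(x) = -(3/8)x^3 - (3/8)x^2 + (45/4)x + 149/18

D f = (9/4)x^2 - 9x - 4
Δ f = (9/4)x^2 - (27/4)x - 31/4
E_{1/3} f = (3/4)x^3 - (15/4)x^2 - (27/4)x - 173/36
(D + Δ + E_{1/3}) f = (3/4)x^3 + (3/4)x^2 - (45/2)x - 149/9
(-(1/2)(D + Δ + E_{1/3})) f = -(3/8)x^3 - (3/8)x^2 + (45/4)x + 149/18


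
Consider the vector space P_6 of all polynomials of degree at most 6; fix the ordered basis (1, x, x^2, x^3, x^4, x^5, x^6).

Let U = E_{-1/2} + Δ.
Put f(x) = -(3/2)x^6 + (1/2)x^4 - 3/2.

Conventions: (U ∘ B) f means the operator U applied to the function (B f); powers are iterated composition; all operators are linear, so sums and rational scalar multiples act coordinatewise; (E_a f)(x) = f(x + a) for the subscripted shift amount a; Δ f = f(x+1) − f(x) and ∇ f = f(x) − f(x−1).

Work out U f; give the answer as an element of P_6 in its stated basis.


E_{-1/2} f = -(3/2)x^6 + (9/2)x^5 - (41/8)x^4 + (11/4)x^3 - (21/32)x^2 + (1/32)x - 191/128
Δ f = -9x^5 - (45/2)x^4 - 28x^3 - (39/2)x^2 - 7x - 1
(E_{-1/2} + Δ) f = -(3/2)x^6 - (9/2)x^5 - (221/8)x^4 - (101/4)x^3 - (645/32)x^2 - (223/32)x - 319/128

the image equals g(x) = -(3/2)x^6 - (9/2)x^5 - (221/8)x^4 - (101/4)x^3 - (645/32)x^2 - (223/32)x - 319/128


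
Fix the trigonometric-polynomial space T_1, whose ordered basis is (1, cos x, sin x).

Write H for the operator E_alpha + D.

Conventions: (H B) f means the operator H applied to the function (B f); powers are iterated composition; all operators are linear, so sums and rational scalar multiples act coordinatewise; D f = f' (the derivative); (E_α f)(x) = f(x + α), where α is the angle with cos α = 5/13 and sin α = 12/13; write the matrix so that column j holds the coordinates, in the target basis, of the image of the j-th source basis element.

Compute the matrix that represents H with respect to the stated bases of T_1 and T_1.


image of 1: 1
image of cos x: (5/13)cos x - (25/13)sin x
image of sin x: (25/13)cos x + (5/13)sin x
each image's coordinates form column j of the matrix

the matrix is [[1, 0, 0]; [0, 5/13, 25/13]; [0, -25/13, 5/13]] (rows listed top to bottom)


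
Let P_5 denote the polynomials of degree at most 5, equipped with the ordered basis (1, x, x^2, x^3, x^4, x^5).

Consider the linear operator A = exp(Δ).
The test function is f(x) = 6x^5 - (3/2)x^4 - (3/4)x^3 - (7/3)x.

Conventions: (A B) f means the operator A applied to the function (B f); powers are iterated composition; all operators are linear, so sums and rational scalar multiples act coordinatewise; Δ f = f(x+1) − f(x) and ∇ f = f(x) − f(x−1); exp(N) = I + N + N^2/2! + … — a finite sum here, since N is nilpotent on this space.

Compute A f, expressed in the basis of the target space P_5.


the image equals g(x) = 6x^5 + (57/2)x^4 + (453/4)x^3 + (1119/4)x^2 + (2479/6)x + 3401/12

order-1 term: 30x^4 + 54x^3 + (195/4)x^2 + (87/4)x + 17/12
order-2 term: 60x^3 + 171x^2 + (759/4)x + 309/4
order-3 term: 60x^2 + 174x + 561/4
order-4 term: 30x + 117/2
order-5 term: 6
the series for exp(Δ) f terminates at order 5
exp(Δ) f = 6x^5 + (57/2)x^4 + (453/4)x^3 + (1119/4)x^2 + (2479/6)x + 3401/12


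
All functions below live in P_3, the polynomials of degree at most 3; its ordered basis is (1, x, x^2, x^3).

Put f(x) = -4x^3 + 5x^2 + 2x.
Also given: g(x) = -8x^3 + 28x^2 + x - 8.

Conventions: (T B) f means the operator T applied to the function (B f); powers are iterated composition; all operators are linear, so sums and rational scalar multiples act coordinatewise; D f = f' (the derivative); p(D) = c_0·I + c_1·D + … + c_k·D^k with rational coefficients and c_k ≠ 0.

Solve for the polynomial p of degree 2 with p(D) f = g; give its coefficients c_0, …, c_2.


D^0 f = -4x^3 + 5x^2 + 2x
D^1 f = -12x^2 + 10x + 2
D^2 f = -24x + 10
matching coefficients of g against c_0 f + c_1 Df + … from the top degree down determines the c_i
solution: c_0 = 2, c_1 = -3/2, c_2 = -1/2

p(D) = 2·I − (3/2)·D − (1/2)·D^2, i.e. c_0 = 2, c_1 = -3/2, c_2 = -1/2


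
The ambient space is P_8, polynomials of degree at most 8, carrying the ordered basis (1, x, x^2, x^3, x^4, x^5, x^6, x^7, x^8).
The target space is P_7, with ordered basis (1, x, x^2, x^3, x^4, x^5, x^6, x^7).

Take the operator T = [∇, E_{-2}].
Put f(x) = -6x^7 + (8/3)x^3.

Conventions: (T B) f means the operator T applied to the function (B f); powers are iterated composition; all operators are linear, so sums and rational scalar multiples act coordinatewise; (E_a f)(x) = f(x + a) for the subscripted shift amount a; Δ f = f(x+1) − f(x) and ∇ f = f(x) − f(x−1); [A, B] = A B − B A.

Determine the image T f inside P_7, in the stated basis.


E_{-2} f = -6x^7 + 84x^6 - 504x^5 + 1680x^4 - (10072/3)x^3 + 4016x^2 - 2656x + 2240/3
∇ E_{-2} f = -42x^6 + 630x^5 - 3990x^4 + 13650x^3 - 26578x^2 + 27890x - 36910/3
∇ f = -42x^6 + 126x^5 - 210x^4 + 210x^3 - 118x^2 + 34x - 10/3
E_{-2} ∇ f = -42x^6 + 630x^5 - 3990x^4 + 13650x^3 - 26578x^2 + 27890x - 36910/3
[∇, E_{-2}] f = 0

the image equals g(x) = 0


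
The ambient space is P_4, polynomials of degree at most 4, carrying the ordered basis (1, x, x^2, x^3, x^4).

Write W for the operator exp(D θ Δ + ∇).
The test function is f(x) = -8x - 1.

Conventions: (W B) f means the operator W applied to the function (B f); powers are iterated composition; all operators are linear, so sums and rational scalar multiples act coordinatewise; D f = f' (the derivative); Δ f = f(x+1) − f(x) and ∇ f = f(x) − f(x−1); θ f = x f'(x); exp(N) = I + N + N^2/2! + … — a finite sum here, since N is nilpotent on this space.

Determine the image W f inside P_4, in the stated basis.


order-1 term: -8
the series for exp(D θ Δ + ∇) f terminates at order 1
exp(D θ Δ + ∇) f = -8x - 9

the result is g(x) = -8x - 9


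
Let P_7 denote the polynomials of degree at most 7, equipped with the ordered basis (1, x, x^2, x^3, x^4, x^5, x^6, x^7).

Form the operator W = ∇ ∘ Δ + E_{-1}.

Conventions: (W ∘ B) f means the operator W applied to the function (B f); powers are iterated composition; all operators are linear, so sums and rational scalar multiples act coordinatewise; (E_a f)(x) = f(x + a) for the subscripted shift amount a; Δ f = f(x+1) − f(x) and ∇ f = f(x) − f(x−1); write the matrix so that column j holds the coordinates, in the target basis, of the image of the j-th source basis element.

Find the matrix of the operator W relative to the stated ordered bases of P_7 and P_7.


image of 1: 1
image of x: x - 1
image of x^2: x^2 - 2x + 3
image of x^3: x^3 - 3x^2 + 9x - 1
image of x^4: x^4 - 4x^3 + 18x^2 - 4x + 3
image of x^5: x^5 - 5x^4 + 30x^3 - 10x^2 + 15x - 1
image of x^6: x^6 - 6x^5 + 45x^4 - 20x^3 + 45x^2 - 6x + 3
image of x^7: x^7 - 7x^6 + 63x^5 - 35x^4 + 105x^3 - 21x^2 + 21x - 1
each image's coordinates form column j of the matrix

the matrix is [[1, -1, 3, -1, 3, -1, 3, -1]; [0, 1, -2, 9, -4, 15, -6, 21]; [0, 0, 1, -3, 18, -10, 45, -21]; [0, 0, 0, 1, -4, 30, -20, 105]; [0, 0, 0, 0, 1, -5, 45, -35]; [0, 0, 0, 0, 0, 1, -6, 63]; [0, 0, 0, 0, 0, 0, 1, -7]; [0, 0, 0, 0, 0, 0, 0, 1]] (rows listed top to bottom)


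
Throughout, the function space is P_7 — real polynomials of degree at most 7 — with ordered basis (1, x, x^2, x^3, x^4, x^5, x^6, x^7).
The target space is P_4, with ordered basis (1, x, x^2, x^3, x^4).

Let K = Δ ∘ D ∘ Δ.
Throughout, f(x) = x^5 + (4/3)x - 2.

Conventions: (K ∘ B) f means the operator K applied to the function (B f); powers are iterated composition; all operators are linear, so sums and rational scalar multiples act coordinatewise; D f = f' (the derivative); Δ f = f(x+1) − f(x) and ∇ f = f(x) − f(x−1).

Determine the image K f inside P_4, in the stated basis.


Δ f = 5x^4 + 10x^3 + 10x^2 + 5x + 7/3
D Δ f = 20x^3 + 30x^2 + 20x + 5
Δ D Δ f = 60x^2 + 120x + 70

the result is g(x) = 60x^2 + 120x + 70


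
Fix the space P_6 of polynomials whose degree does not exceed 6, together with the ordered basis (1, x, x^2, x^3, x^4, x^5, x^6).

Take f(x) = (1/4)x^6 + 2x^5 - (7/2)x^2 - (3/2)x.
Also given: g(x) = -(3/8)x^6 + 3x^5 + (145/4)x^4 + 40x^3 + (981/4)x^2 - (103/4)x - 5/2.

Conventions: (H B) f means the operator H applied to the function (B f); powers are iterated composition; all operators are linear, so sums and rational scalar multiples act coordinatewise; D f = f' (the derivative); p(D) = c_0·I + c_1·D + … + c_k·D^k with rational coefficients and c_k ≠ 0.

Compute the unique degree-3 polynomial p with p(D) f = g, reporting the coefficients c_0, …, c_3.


D^0 f = (1/4)x^6 + 2x^5 - (7/2)x^2 - (3/2)x
D^1 f = (3/2)x^5 + 10x^4 - 7x - 3/2
D^2 f = (15/2)x^4 + 40x^3 - 7
D^3 f = 30x^3 + 120x^2
matching coefficients of g against c_0 f + c_1 Df + … from the top degree down determines the c_i
solution: c_0 = -3/2, c_1 = 4, c_2 = -1/2, c_3 = 2

p(D) = -(3/2)·I + 4·D − (1/2)·D^2 + 2·D^3, i.e. c_0 = -3/2, c_1 = 4, c_2 = -1/2, c_3 = 2


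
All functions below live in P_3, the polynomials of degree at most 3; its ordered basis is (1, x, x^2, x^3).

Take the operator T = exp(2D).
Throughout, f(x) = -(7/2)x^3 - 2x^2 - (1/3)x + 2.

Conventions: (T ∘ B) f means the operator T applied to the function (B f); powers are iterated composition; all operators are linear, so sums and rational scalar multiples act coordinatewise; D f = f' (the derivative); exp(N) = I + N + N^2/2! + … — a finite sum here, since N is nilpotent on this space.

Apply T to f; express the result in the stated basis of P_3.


order-1 term: -21x^2 - 8x - 2/3
order-2 term: -42x - 8
order-3 term: -28
the series for exp(2D) f terminates at order 3
exp(2D) f = -(7/2)x^3 - 23x^2 - (151/3)x - 104/3

the image equals g(x) = -(7/2)x^3 - 23x^2 - (151/3)x - 104/3


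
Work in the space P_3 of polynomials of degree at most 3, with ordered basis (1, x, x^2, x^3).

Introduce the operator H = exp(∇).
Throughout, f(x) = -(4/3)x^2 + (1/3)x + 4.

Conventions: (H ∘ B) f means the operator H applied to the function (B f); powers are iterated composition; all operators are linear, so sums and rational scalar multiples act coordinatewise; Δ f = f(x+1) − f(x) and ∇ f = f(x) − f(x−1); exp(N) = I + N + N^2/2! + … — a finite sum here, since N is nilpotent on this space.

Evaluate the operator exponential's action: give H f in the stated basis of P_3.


the result is g(x) = -(4/3)x^2 - (7/3)x + 13/3

order-1 term: -(8/3)x + 5/3
order-2 term: -4/3
the series for exp(∇) f terminates at order 2
exp(∇) f = -(4/3)x^2 - (7/3)x + 13/3


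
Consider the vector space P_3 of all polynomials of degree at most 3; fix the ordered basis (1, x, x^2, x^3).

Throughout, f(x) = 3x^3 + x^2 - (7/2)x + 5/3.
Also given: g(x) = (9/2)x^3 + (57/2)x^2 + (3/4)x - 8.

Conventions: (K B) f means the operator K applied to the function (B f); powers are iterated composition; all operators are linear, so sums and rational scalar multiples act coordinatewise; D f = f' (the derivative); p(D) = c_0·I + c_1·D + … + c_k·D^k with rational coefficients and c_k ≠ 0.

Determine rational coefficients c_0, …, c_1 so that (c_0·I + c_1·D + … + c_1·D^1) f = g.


D^0 f = 3x^3 + x^2 - (7/2)x + 5/3
D^1 f = 9x^2 + 2x - 7/2
matching coefficients of g against c_0 f + c_1 Df + … from the top degree down determines the c_i
solution: c_0 = 3/2, c_1 = 3

p(D) = (3/2)·I + 3·D, i.e. c_0 = 3/2, c_1 = 3


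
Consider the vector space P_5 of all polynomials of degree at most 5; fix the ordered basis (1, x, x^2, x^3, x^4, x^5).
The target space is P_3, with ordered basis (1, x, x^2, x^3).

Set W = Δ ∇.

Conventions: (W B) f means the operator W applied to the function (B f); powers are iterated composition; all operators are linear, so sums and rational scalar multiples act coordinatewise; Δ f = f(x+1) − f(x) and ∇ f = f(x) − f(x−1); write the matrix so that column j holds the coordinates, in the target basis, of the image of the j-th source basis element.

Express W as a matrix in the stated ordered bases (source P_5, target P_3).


image of 1: 0
image of x: 0
image of x^2: 2
image of x^3: 6x
image of x^4: 12x^2 + 2
image of x^5: 20x^3 + 10x
each image's coordinates form column j of the matrix

the matrix is [[0, 0, 2, 0, 2, 0]; [0, 0, 0, 6, 0, 10]; [0, 0, 0, 0, 12, 0]; [0, 0, 0, 0, 0, 20]] (rows listed top to bottom)


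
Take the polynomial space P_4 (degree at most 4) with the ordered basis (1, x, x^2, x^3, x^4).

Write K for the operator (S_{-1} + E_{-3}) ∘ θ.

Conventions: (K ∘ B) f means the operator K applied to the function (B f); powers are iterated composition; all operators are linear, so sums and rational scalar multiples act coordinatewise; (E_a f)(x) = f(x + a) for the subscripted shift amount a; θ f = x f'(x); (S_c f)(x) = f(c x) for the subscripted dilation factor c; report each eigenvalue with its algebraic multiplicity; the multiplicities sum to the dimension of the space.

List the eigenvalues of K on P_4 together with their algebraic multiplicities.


image of 1: 0
image of x: -3
image of x^2: 4x^2 - 12x + 18
image of x^3: -27x^2 + 81x - 81
image of x^4: 8x^4 - 48x^3 + 216x^2 - 432x + 324
the matrix is upper triangular; its diagonal is (0, 0, 4, 0, 8)
for a triangular matrix the eigenvalues are the diagonal entries, with algebraic multiplicity their repetition count

λ = 0 (multiplicity 3), λ = 4 (multiplicity 1), λ = 8 (multiplicity 1)


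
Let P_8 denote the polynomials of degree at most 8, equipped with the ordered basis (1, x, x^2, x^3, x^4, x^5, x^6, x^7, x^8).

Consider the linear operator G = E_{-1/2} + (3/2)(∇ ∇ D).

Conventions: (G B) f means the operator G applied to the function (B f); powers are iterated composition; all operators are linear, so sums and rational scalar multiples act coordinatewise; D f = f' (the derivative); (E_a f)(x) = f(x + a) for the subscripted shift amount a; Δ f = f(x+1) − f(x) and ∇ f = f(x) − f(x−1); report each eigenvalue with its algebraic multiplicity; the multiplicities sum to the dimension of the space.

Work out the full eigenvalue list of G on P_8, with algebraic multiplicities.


λ = 1 (multiplicity 9)

image of 1: 1
image of x: x - 1/2
image of x^2: x^2 - x + 1/4
image of x^3: x^3 - (3/2)x^2 + (3/4)x + 71/8
image of x^4: x^4 - 2x^3 + (3/2)x^2 + (71/2)x - 575/16
image of x^5: x^5 - (5/2)x^4 + (5/2)x^3 + (355/4)x^2 - (2875/16)x + 3359/32
image of x^6: x^6 - 3x^5 + (15/4)x^4 + (355/2)x^3 - (8625/16)x^2 + (10077/16)x - 17279/64
image of x^7: x^7 - (7/2)x^6 + (21/4)x^5 + (2485/8)x^4 - (20125/16)x^3 + (70539/32)x^2 - (120953/64)x + 83327/128
image of x^8: x^8 - 4x^7 + 7x^6 + 497x^5 - (20125/8)x^4 + (23513/4)x^3 - (120953/16)x^2 + (83327/16)x - 387071/256
the matrix is upper triangular; its diagonal is (1, 1, 1, 1, 1, 1, 1, 1, 1)
for a triangular matrix the eigenvalues are the diagonal entries, with algebraic multiplicity their repetition count


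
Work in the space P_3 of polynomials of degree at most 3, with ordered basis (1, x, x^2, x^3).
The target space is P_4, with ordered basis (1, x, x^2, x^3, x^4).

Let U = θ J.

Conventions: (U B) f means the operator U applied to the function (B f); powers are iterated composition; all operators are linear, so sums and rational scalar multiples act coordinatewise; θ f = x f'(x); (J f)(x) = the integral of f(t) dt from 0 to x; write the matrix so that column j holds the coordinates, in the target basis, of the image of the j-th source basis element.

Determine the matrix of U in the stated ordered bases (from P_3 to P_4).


the matrix is [[0, 0, 0, 0]; [1, 0, 0, 0]; [0, 1, 0, 0]; [0, 0, 1, 0]; [0, 0, 0, 1]] (rows listed top to bottom)

image of 1: x
image of x: x^2
image of x^2: x^3
image of x^3: x^4
each image's coordinates form column j of the matrix
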